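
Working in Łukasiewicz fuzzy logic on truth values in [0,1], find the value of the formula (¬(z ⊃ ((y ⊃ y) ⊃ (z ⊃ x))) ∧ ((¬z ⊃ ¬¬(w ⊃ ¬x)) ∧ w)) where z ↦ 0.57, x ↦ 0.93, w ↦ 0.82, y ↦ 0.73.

(y ⊃ y): min(1, 1 − 0.73 + 0.73) = 1
(z ⊃ x): min(1, 1 − 0.57 + 0.93) = 1
((y ⊃ y) ⊃ (z ⊃ x)): min(1, 1 − 1 + 1) = 1
(z ⊃ ((y ⊃ y) ⊃ (z ⊃ x))): min(1, 1 − 0.57 + 1) = 1
¬(z ⊃ ((y ⊃ y) ⊃ (z ⊃ x))): Łukasiewicz ¬ gives 1 − 1 = 0
¬z: Łukasiewicz ¬ gives 1 − 0.57 = 0.43
¬x: Łukasiewicz ¬ gives 1 − 0.93 = 0.07
(w ⊃ ¬x): min(1, 1 − 0.82 + 0.07) = 0.25
¬(w ⊃ ¬x): Łukasiewicz ¬ gives 1 − 0.25 = 0.75
¬¬(w ⊃ ¬x): Łukasiewicz ¬ gives 1 − 0.75 = 0.25
(¬z ⊃ ¬¬(w ⊃ ¬x)): min(1, 1 − 0.43 + 0.25) = 0.82
((¬z ⊃ ¬¬(w ⊃ ¬x)) ∧ w) = min(0.82, 0.82) = 0.82
(¬(z ⊃ ((y ⊃ y) ⊃ (z ⊃ x))) ∧ ((¬z ⊃ ¬¬(w ⊃ ¬x)) ∧ w)) = min(0, 0.82) = 0

0.00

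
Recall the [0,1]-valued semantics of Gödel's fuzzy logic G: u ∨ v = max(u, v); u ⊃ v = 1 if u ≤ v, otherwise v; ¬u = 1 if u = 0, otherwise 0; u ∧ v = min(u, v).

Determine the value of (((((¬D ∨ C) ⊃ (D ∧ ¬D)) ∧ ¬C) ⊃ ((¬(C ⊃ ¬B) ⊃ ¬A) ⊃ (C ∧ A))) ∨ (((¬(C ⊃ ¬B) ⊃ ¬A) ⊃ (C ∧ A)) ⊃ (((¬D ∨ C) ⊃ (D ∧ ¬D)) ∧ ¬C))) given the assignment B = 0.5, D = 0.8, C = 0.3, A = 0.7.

¬D: Gödel ¬ of 0.8 = 0 (operand ≠ 0)
(¬D ∨ C) = max(0, 0.3) = 0.3
¬D: Gödel ¬ of 0.8 = 0 (operand ≠ 0)
(D ∧ ¬D) = min(0.8, 0) = 0
((¬D ∨ C) ⊃ (D ∧ ¬D)): 0.3 > 0, so result = 0
¬C: Gödel ¬ of 0.3 = 0 (operand ≠ 0)
(((¬D ∨ C) ⊃ (D ∧ ¬D)) ∧ ¬C) = min(0, 0) = 0
¬B: Gödel ¬ of 0.5 = 0 (operand ≠ 0)
(C ⊃ ¬B): 0.3 > 0, so result = 0
¬(C ⊃ ¬B): Gödel ¬ of 0 = 1 (operand is 0)
¬A: Gödel ¬ of 0.7 = 0 (operand ≠ 0)
(¬(C ⊃ ¬B) ⊃ ¬A): 1 > 0, so result = 0
(C ∧ A) = min(0.3, 0.7) = 0.3
((¬(C ⊃ ¬B) ⊃ ¬A) ⊃ (C ∧ A)): 0 ≤ 0.3, so result = 1
((((¬D ∨ C) ⊃ (D ∧ ¬D)) ∧ ¬C) ⊃ ((¬(C ⊃ ¬B) ⊃ ¬A) ⊃ (C ∧ A))): 0 ≤ 1, so result = 1
¬B: Gödel ¬ of 0.5 = 0 (operand ≠ 0)
(C ⊃ ¬B): 0.3 > 0, so result = 0
¬(C ⊃ ¬B): Gödel ¬ of 0 = 1 (operand is 0)
¬A: Gödel ¬ of 0.7 = 0 (operand ≠ 0)
(¬(C ⊃ ¬B) ⊃ ¬A): 1 > 0, so result = 0
(C ∧ A) = min(0.3, 0.7) = 0.3
((¬(C ⊃ ¬B) ⊃ ¬A) ⊃ (C ∧ A)): 0 ≤ 0.3, so result = 1
¬D: Gödel ¬ of 0.8 = 0 (operand ≠ 0)
(¬D ∨ C) = max(0, 0.3) = 0.3
¬D: Gödel ¬ of 0.8 = 0 (operand ≠ 0)
(D ∧ ¬D) = min(0.8, 0) = 0
((¬D ∨ C) ⊃ (D ∧ ¬D)): 0.3 > 0, so result = 0
¬C: Gödel ¬ of 0.3 = 0 (operand ≠ 0)
(((¬D ∨ C) ⊃ (D ∧ ¬D)) ∧ ¬C) = min(0, 0) = 0
(((¬(C ⊃ ¬B) ⊃ ¬A) ⊃ (C ∧ A)) ⊃ (((¬D ∨ C) ⊃ (D ∧ ¬D)) ∧ ¬C)): 1 > 0, so result = 0
(((((¬D ∨ C) ⊃ (D ∧ ¬D)) ∧ ¬C) ⊃ ((¬(C ⊃ ¬B) ⊃ ¬A) ⊃ (C ∧ A))) ∨ (((¬(C ⊃ ¬B) ⊃ ¬A) ⊃ (C ∧ A)) ⊃ (((¬D ∨ C) ⊃ (D ∧ ¬D)) ∧ ¬C))) = max(1, 0) = 1

1.00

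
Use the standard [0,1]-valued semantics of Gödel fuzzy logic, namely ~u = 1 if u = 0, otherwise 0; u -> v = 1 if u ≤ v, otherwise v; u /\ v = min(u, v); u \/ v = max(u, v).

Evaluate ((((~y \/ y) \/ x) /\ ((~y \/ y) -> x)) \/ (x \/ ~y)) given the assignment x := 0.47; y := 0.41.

0.47

~y: Gödel ¬ of 0.41 = 0 (operand ≠ 0)
(~y \/ y) = max(0, 0.41) = 0.41
((~y \/ y) \/ x) = max(0.41, 0.47) = 0.47
~y: Gödel ¬ of 0.41 = 0 (operand ≠ 0)
(~y \/ y) = max(0, 0.41) = 0.41
((~y \/ y) -> x): 0.41 ≤ 0.47, so result = 1
(((~y \/ y) \/ x) /\ ((~y \/ y) -> x)) = min(0.47, 1) = 0.47
~y: Gödel ¬ of 0.41 = 0 (operand ≠ 0)
(x \/ ~y) = max(0.47, 0) = 0.47
((((~y \/ y) \/ x) /\ ((~y \/ y) -> x)) \/ (x \/ ~y)) = max(0.47, 0.47) = 0.47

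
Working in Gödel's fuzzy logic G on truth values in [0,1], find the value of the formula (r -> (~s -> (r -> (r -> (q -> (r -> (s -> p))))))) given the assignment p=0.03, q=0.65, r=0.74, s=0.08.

~s: Gödel ¬ of 0.08 = 0 (operand ≠ 0)
(s -> p): 0.08 > 0.03, so result = 0.03
(r -> (s -> p)): 0.74 > 0.03, so result = 0.03
(q -> (r -> (s -> p))): 0.65 > 0.03, so result = 0.03
(r -> (q -> (r -> (s -> p)))): 0.74 > 0.03, so result = 0.03
(r -> (r -> (q -> (r -> (s -> p))))): 0.74 > 0.03, so result = 0.03
(~s -> (r -> (r -> (q -> (r -> (s -> p)))))): 0 ≤ 0.03, so result = 1
(r -> (~s -> (r -> (r -> (q -> (r -> (s -> p))))))): 0.74 ≤ 1, so result = 1

1.00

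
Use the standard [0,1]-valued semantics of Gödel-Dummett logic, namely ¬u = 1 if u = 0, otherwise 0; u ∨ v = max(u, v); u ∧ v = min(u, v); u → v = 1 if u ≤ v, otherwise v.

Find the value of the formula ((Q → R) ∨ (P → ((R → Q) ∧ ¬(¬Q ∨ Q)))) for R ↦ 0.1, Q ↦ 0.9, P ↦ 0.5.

0.10

(Q → R): 0.9 > 0.1, so result = 0.1
(R → Q): 0.1 ≤ 0.9, so result = 1
¬Q: Gödel ¬ of 0.9 = 0 (operand ≠ 0)
(¬Q ∨ Q) = max(0, 0.9) = 0.9
¬(¬Q ∨ Q): Gödel ¬ of 0.9 = 0 (operand ≠ 0)
((R → Q) ∧ ¬(¬Q ∨ Q)) = min(1, 0) = 0
(P → ((R → Q) ∧ ¬(¬Q ∨ Q))): 0.5 > 0, so result = 0
((Q → R) ∨ (P → ((R → Q) ∧ ¬(¬Q ∨ Q)))) = max(0.1, 0) = 0.1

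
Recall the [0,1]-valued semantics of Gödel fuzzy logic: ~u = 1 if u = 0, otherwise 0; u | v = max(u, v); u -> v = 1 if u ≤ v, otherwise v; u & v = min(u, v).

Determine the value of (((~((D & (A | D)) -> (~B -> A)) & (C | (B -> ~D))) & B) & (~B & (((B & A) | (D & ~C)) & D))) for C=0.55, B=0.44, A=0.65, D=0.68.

0.00

(A | D) = max(0.65, 0.68) = 0.68
(D & (A | D)) = min(0.68, 0.68) = 0.68
~B: Gödel ¬ of 0.44 = 0 (operand ≠ 0)
(~B -> A): 0 ≤ 0.65, so result = 1
((D & (A | D)) -> (~B -> A)): 0.68 ≤ 1, so result = 1
~((D & (A | D)) -> (~B -> A)): Gödel ¬ of 1 = 0 (operand ≠ 0)
~D: Gödel ¬ of 0.68 = 0 (operand ≠ 0)
(B -> ~D): 0.44 > 0, so result = 0
(C | (B -> ~D)) = max(0.55, 0) = 0.55
(~((D & (A | D)) -> (~B -> A)) & (C | (B -> ~D))) = min(0, 0.55) = 0
((~((D & (A | D)) -> (~B -> A)) & (C | (B -> ~D))) & B) = min(0, 0.44) = 0
~B: Gödel ¬ of 0.44 = 0 (operand ≠ 0)
(B & A) = min(0.44, 0.65) = 0.44
~C: Gödel ¬ of 0.55 = 0 (operand ≠ 0)
(D & ~C) = min(0.68, 0) = 0
((B & A) | (D & ~C)) = max(0.44, 0) = 0.44
(((B & A) | (D & ~C)) & D) = min(0.44, 0.68) = 0.44
(~B & (((B & A) | (D & ~C)) & D)) = min(0, 0.44) = 0
(((~((D & (A | D)) -> (~B -> A)) & (C | (B -> ~D))) & B) & (~B & (((B & A) | (D & ~C)) & D))) = min(0, 0) = 0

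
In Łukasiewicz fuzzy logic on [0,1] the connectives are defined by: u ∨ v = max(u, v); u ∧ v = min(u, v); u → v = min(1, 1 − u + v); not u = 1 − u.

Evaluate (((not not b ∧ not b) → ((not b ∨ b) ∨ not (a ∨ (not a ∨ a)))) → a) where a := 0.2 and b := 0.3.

0.20

not b: Łukasiewicz ¬ gives 1 − 0.3 = 0.7
not not b: Łukasiewicz ¬ gives 1 − 0.7 = 0.3
not b: Łukasiewicz ¬ gives 1 − 0.3 = 0.7
(not not b ∧ not b) = min(0.3, 0.7) = 0.3
not b: Łukasiewicz ¬ gives 1 − 0.3 = 0.7
(not b ∨ b) = max(0.7, 0.3) = 0.7
not a: Łukasiewicz ¬ gives 1 − 0.2 = 0.8
(not a ∨ a) = max(0.8, 0.2) = 0.8
(a ∨ (not a ∨ a)) = max(0.2, 0.8) = 0.8
not (a ∨ (not a ∨ a)): Łukasiewicz ¬ gives 1 − 0.8 = 0.2
((not b ∨ b) ∨ not (a ∨ (not a ∨ a))) = max(0.7, 0.2) = 0.7
((not not b ∧ not b) → ((not b ∨ b) ∨ not (a ∨ (not a ∨ a)))): min(1, 1 − 0.3 + 0.7) = 1
(((not not b ∧ not b) → ((not b ∨ b) ∨ not (a ∨ (not a ∨ a)))) → a): min(1, 1 − 1 + 0.2) = 0.2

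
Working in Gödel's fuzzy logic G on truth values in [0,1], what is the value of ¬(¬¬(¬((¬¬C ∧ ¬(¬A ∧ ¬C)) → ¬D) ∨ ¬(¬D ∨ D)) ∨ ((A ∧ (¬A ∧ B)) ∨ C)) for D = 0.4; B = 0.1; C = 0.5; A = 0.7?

¬C: Gödel ¬ of 0.5 = 0 (operand ≠ 0)
¬¬C: Gödel ¬ of 0 = 1 (operand is 0)
¬A: Gödel ¬ of 0.7 = 0 (operand ≠ 0)
¬C: Gödel ¬ of 0.5 = 0 (operand ≠ 0)
(¬A ∧ ¬C) = min(0, 0) = 0
¬(¬A ∧ ¬C): Gödel ¬ of 0 = 1 (operand is 0)
(¬¬C ∧ ¬(¬A ∧ ¬C)) = min(1, 1) = 1
¬D: Gödel ¬ of 0.4 = 0 (operand ≠ 0)
((¬¬C ∧ ¬(¬A ∧ ¬C)) → ¬D): 1 > 0, so result = 0
¬((¬¬C ∧ ¬(¬A ∧ ¬C)) → ¬D): Gödel ¬ of 0 = 1 (operand is 0)
¬D: Gödel ¬ of 0.4 = 0 (operand ≠ 0)
(¬D ∨ D) = max(0, 0.4) = 0.4
¬(¬D ∨ D): Gödel ¬ of 0.4 = 0 (operand ≠ 0)
(¬((¬¬C ∧ ¬(¬A ∧ ¬C)) → ¬D) ∨ ¬(¬D ∨ D)) = max(1, 0) = 1
¬(¬((¬¬C ∧ ¬(¬A ∧ ¬C)) → ¬D) ∨ ¬(¬D ∨ D)): Gödel ¬ of 1 = 0 (operand ≠ 0)
¬¬(¬((¬¬C ∧ ¬(¬A ∧ ¬C)) → ¬D) ∨ ¬(¬D ∨ D)): Gödel ¬ of 0 = 1 (operand is 0)
¬A: Gödel ¬ of 0.7 = 0 (operand ≠ 0)
(¬A ∧ B) = min(0, 0.1) = 0
(A ∧ (¬A ∧ B)) = min(0.7, 0) = 0
((A ∧ (¬A ∧ B)) ∨ C) = max(0, 0.5) = 0.5
(¬¬(¬((¬¬C ∧ ¬(¬A ∧ ¬C)) → ¬D) ∨ ¬(¬D ∨ D)) ∨ ((A ∧ (¬A ∧ B)) ∨ C)) = max(1, 0.5) = 1
¬(¬¬(¬((¬¬C ∧ ¬(¬A ∧ ¬C)) → ¬D) ∨ ¬(¬D ∨ D)) ∨ ((A ∧ (¬A ∧ B)) ∨ C)): Gödel ¬ of 1 = 0 (operand ≠ 0)

0.00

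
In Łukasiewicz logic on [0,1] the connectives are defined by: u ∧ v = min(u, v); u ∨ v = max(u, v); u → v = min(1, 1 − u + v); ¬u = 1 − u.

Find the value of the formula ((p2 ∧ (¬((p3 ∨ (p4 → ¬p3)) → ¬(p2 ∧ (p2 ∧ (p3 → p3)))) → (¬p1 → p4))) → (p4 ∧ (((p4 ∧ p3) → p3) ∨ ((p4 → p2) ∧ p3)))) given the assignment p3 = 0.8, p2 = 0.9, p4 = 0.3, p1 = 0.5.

0.40

¬p3: Łukasiewicz ¬ gives 1 − 0.8 = 0.2
(p4 → ¬p3): min(1, 1 − 0.3 + 0.2) = 0.9
(p3 ∨ (p4 → ¬p3)) = max(0.8, 0.9) = 0.9
(p3 → p3): min(1, 1 − 0.8 + 0.8) = 1
(p2 ∧ (p3 → p3)) = min(0.9, 1) = 0.9
(p2 ∧ (p2 ∧ (p3 → p3))) = min(0.9, 0.9) = 0.9
¬(p2 ∧ (p2 ∧ (p3 → p3))): Łukasiewicz ¬ gives 1 − 0.9 = 0.1
((p3 ∨ (p4 → ¬p3)) → ¬(p2 ∧ (p2 ∧ (p3 → p3)))): min(1, 1 − 0.9 + 0.1) = 0.2
¬((p3 ∨ (p4 → ¬p3)) → ¬(p2 ∧ (p2 ∧ (p3 → p3)))): Łukasiewicz ¬ gives 1 − 0.2 = 0.8
¬p1: Łukasiewicz ¬ gives 1 − 0.5 = 0.5
(¬p1 → p4): min(1, 1 − 0.5 + 0.3) = 0.8
(¬((p3 ∨ (p4 → ¬p3)) → ¬(p2 ∧ (p2 ∧ (p3 → p3)))) → (¬p1 → p4)): min(1, 1 − 0.8 + 0.8) = 1
(p2 ∧ (¬((p3 ∨ (p4 → ¬p3)) → ¬(p2 ∧ (p2 ∧ (p3 → p3)))) → (¬p1 → p4))) = min(0.9, 1) = 0.9
(p4 ∧ p3) = min(0.3, 0.8) = 0.3
((p4 ∧ p3) → p3): min(1, 1 − 0.3 + 0.8) = 1
(p4 → p2): min(1, 1 − 0.3 + 0.9) = 1
((p4 → p2) ∧ p3) = min(1, 0.8) = 0.8
(((p4 ∧ p3) → p3) ∨ ((p4 → p2) ∧ p3)) = max(1, 0.8) = 1
(p4 ∧ (((p4 ∧ p3) → p3) ∨ ((p4 → p2) ∧ p3))) = min(0.3, 1) = 0.3
((p2 ∧ (¬((p3 ∨ (p4 → ¬p3)) → ¬(p2 ∧ (p2 ∧ (p3 → p3)))) → (¬p1 → p4))) → (p4 ∧ (((p4 ∧ p3) → p3) ∨ ((p4 → p2) ∧ p3)))): min(1, 1 − 0.9 + 0.3) = 0.4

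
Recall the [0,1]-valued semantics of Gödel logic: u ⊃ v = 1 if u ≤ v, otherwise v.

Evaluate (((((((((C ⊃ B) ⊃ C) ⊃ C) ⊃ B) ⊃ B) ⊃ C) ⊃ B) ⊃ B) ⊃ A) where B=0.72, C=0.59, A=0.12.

(C ⊃ B): 0.59 ≤ 0.72, so result = 1
((C ⊃ B) ⊃ C): 1 > 0.59, so result = 0.59
(((C ⊃ B) ⊃ C) ⊃ C): 0.59 ≤ 0.59, so result = 1
((((C ⊃ B) ⊃ C) ⊃ C) ⊃ B): 1 > 0.72, so result = 0.72
(((((C ⊃ B) ⊃ C) ⊃ C) ⊃ B) ⊃ B): 0.72 ≤ 0.72, so result = 1
((((((C ⊃ B) ⊃ C) ⊃ C) ⊃ B) ⊃ B) ⊃ C): 1 > 0.59, so result = 0.59
(((((((C ⊃ B) ⊃ C) ⊃ C) ⊃ B) ⊃ B) ⊃ C) ⊃ B): 0.59 ≤ 0.72, so result = 1
((((((((C ⊃ B) ⊃ C) ⊃ C) ⊃ B) ⊃ B) ⊃ C) ⊃ B) ⊃ B): 1 > 0.72, so result = 0.72
(((((((((C ⊃ B) ⊃ C) ⊃ C) ⊃ B) ⊃ B) ⊃ C) ⊃ B) ⊃ B) ⊃ A): 0.72 > 0.12, so result = 0.12

0.12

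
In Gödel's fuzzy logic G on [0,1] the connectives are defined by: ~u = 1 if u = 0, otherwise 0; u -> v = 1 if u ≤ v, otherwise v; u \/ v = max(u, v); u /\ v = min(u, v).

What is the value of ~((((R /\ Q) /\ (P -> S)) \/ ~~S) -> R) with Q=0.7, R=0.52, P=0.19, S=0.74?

(R /\ Q) = min(0.52, 0.7) = 0.52
(P -> S): 0.19 ≤ 0.74, so result = 1
((R /\ Q) /\ (P -> S)) = min(0.52, 1) = 0.52
~S: Gödel ¬ of 0.74 = 0 (operand ≠ 0)
~~S: Gödel ¬ of 0 = 1 (operand is 0)
(((R /\ Q) /\ (P -> S)) \/ ~~S) = max(0.52, 1) = 1
((((R /\ Q) /\ (P -> S)) \/ ~~S) -> R): 1 > 0.52, so result = 0.52
~((((R /\ Q) /\ (P -> S)) \/ ~~S) -> R): Gödel ¬ of 0.52 = 0 (operand ≠ 0)

0.00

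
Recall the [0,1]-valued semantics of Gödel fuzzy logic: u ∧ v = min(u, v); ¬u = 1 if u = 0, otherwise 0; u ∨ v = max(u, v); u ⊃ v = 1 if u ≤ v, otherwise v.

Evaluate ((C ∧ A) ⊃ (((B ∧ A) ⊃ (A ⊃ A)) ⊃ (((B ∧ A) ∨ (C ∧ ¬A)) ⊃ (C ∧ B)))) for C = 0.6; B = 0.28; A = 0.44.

(C ∧ A) = min(0.6, 0.44) = 0.44
(B ∧ A) = min(0.28, 0.44) = 0.28
(A ⊃ A): 0.44 ≤ 0.44, so result = 1
((B ∧ A) ⊃ (A ⊃ A)): 0.28 ≤ 1, so result = 1
(B ∧ A) = min(0.28, 0.44) = 0.28
¬A: Gödel ¬ of 0.44 = 0 (operand ≠ 0)
(C ∧ ¬A) = min(0.6, 0) = 0
((B ∧ A) ∨ (C ∧ ¬A)) = max(0.28, 0) = 0.28
(C ∧ B) = min(0.6, 0.28) = 0.28
(((B ∧ A) ∨ (C ∧ ¬A)) ⊃ (C ∧ B)): 0.28 ≤ 0.28, so result = 1
(((B ∧ A) ⊃ (A ⊃ A)) ⊃ (((B ∧ A) ∨ (C ∧ ¬A)) ⊃ (C ∧ B))): 1 ≤ 1, so result = 1
((C ∧ A) ⊃ (((B ∧ A) ⊃ (A ⊃ A)) ⊃ (((B ∧ A) ∨ (C ∧ ¬A)) ⊃ (C ∧ B)))): 0.44 ≤ 1, so result = 1

1.00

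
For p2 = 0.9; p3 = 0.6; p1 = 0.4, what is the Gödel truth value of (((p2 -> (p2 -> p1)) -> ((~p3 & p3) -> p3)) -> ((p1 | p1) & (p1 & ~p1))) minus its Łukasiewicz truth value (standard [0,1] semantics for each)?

Gödel evaluation:
  (p2 -> p1): 0.9 > 0.4, so result = 0.4
  (p2 -> (p2 -> p1)): 0.9 > 0.4, so result = 0.4
  ~p3: Gödel ¬ of 0.6 = 0 (operand ≠ 0)
  (~p3 & p3) = min(0, 0.6) = 0
  ((~p3 & p3) -> p3): 0 ≤ 0.6, so result = 1
  ((p2 -> (p2 -> p1)) -> ((~p3 & p3) -> p3)): 0.4 ≤ 1, so result = 1
  (p1 | p1) = max(0.4, 0.4) = 0.4
  ~p1: Gödel ¬ of 0.4 = 0 (operand ≠ 0)
  (p1 & ~p1) = min(0.4, 0) = 0
  ((p1 | p1) & (p1 & ~p1)) = min(0.4, 0) = 0
  (((p2 -> (p2 -> p1)) -> ((~p3 & p3) -> p3)) -> ((p1 | p1) & (p1 & ~p1))): 1 > 0, so result = 0
  Gödel value = 0
Łukasiewicz evaluation:
  (p2 -> p1): min(1, 1 − 0.9 + 0.4) = 0.5
  (p2 -> (p2 -> p1)): min(1, 1 − 0.9 + 0.5) = 0.6
  ~p3: Łukasiewicz ¬ gives 1 − 0.6 = 0.4
  (~p3 & p3) = min(0.4, 0.6) = 0.4
  ((~p3 & p3) -> p3): min(1, 1 − 0.4 + 0.6) = 1
  ((p2 -> (p2 -> p1)) -> ((~p3 & p3) -> p3)): min(1, 1 − 0.6 + 1) = 1
  (p1 | p1) = max(0.4, 0.4) = 0.4
  ~p1: Łukasiewicz ¬ gives 1 − 0.4 = 0.6
  (p1 & ~p1) = min(0.4, 0.6) = 0.4
  ((p1 | p1) & (p1 & ~p1)) = min(0.4, 0.4) = 0.4
  (((p2 -> (p2 -> p1)) -> ((~p3 & p3) -> p3)) -> ((p1 | p1) & (p1 & ~p1))): min(1, 1 − 1 + 0.4) = 0.4
  Łukasiewicz value = 0.4
Difference: 0 − 0.4 = -0.40

-0.40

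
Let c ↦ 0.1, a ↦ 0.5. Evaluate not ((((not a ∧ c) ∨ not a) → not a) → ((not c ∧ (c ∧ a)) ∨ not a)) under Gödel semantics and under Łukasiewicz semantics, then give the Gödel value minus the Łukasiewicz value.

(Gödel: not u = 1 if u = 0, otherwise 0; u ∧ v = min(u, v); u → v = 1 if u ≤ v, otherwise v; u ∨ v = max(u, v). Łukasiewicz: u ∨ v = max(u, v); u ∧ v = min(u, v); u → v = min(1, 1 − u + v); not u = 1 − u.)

0.50

Gödel evaluation:
  not a: Gödel ¬ of 0.5 = 0 (operand ≠ 0)
  (not a ∧ c) = min(0, 0.1) = 0
  not a: Gödel ¬ of 0.5 = 0 (operand ≠ 0)
  ((not a ∧ c) ∨ not a) = max(0, 0) = 0
  not a: Gödel ¬ of 0.5 = 0 (operand ≠ 0)
  (((not a ∧ c) ∨ not a) → not a): 0 ≤ 0, so result = 1
  not c: Gödel ¬ of 0.1 = 0 (operand ≠ 0)
  (c ∧ a) = min(0.1, 0.5) = 0.1
  (not c ∧ (c ∧ a)) = min(0, 0.1) = 0
  not a: Gödel ¬ of 0.5 = 0 (operand ≠ 0)
  ((not c ∧ (c ∧ a)) ∨ not a) = max(0, 0) = 0
  ((((not a ∧ c) ∨ not a) → not a) → ((not c ∧ (c ∧ a)) ∨ not a)): 1 > 0, so result = 0
  not ((((not a ∧ c) ∨ not a) → not a) → ((not c ∧ (c ∧ a)) ∨ not a)): Gödel ¬ of 0 = 1 (operand is 0)
  Gödel value = 1
Łukasiewicz evaluation:
  not a: Łukasiewicz ¬ gives 1 − 0.5 = 0.5
  (not a ∧ c) = min(0.5, 0.1) = 0.1
  not a: Łukasiewicz ¬ gives 1 − 0.5 = 0.5
  ((not a ∧ c) ∨ not a) = max(0.1, 0.5) = 0.5
  not a: Łukasiewicz ¬ gives 1 − 0.5 = 0.5
  (((not a ∧ c) ∨ not a) → not a): min(1, 1 − 0.5 + 0.5) = 1
  not c: Łukasiewicz ¬ gives 1 − 0.1 = 0.9
  (c ∧ a) = min(0.1, 0.5) = 0.1
  (not c ∧ (c ∧ a)) = min(0.9, 0.1) = 0.1
  not a: Łukasiewicz ¬ gives 1 − 0.5 = 0.5
  ((not c ∧ (c ∧ a)) ∨ not a) = max(0.1, 0.5) = 0.5
  ((((not a ∧ c) ∨ not a) → not a) → ((not c ∧ (c ∧ a)) ∨ not a)): min(1, 1 − 1 + 0.5) = 0.5
  not ((((not a ∧ c) ∨ not a) → not a) → ((not c ∧ (c ∧ a)) ∨ not a)): Łukasiewicz ¬ gives 1 − 0.5 = 0.5
  Łukasiewicz value = 0.5
Difference: 1 − 0.5 = 0.50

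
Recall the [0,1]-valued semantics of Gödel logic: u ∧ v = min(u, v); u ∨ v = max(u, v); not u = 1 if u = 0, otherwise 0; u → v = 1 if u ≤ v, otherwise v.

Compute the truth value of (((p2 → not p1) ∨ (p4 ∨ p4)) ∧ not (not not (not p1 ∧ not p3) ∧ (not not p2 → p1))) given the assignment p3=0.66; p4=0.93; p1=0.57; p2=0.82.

0.93

not p1: Gödel ¬ of 0.57 = 0 (operand ≠ 0)
(p2 → not p1): 0.82 > 0, so result = 0
(p4 ∨ p4) = max(0.93, 0.93) = 0.93
((p2 → not p1) ∨ (p4 ∨ p4)) = max(0, 0.93) = 0.93
not p1: Gödel ¬ of 0.57 = 0 (operand ≠ 0)
not p3: Gödel ¬ of 0.66 = 0 (operand ≠ 0)
(not p1 ∧ not p3) = min(0, 0) = 0
not (not p1 ∧ not p3): Gödel ¬ of 0 = 1 (operand is 0)
not not (not p1 ∧ not p3): Gödel ¬ of 1 = 0 (operand ≠ 0)
not p2: Gödel ¬ of 0.82 = 0 (operand ≠ 0)
not not p2: Gödel ¬ of 0 = 1 (operand is 0)
(not not p2 → p1): 1 > 0.57, so result = 0.57
(not not (not p1 ∧ not p3) ∧ (not not p2 → p1)) = min(0, 0.57) = 0
not (not not (not p1 ∧ not p3) ∧ (not not p2 → p1)): Gödel ¬ of 0 = 1 (operand is 0)
(((p2 → not p1) ∨ (p4 ∨ p4)) ∧ not (not not (not p1 ∧ not p3) ∧ (not not p2 → p1))) = min(0.93, 1) = 0.93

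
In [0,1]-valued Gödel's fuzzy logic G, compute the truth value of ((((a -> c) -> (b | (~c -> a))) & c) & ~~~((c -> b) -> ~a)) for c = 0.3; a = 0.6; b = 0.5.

(a -> c): 0.6 > 0.3, so result = 0.3
~c: Gödel ¬ of 0.3 = 0 (operand ≠ 0)
(~c -> a): 0 ≤ 0.6, so result = 1
(b | (~c -> a)) = max(0.5, 1) = 1
((a -> c) -> (b | (~c -> a))): 0.3 ≤ 1, so result = 1
(((a -> c) -> (b | (~c -> a))) & c) = min(1, 0.3) = 0.3
(c -> b): 0.3 ≤ 0.5, so result = 1
~a: Gödel ¬ of 0.6 = 0 (operand ≠ 0)
((c -> b) -> ~a): 1 > 0, so result = 0
~((c -> b) -> ~a): Gödel ¬ of 0 = 1 (operand is 0)
~~((c -> b) -> ~a): Gödel ¬ of 1 = 0 (operand ≠ 0)
~~~((c -> b) -> ~a): Gödel ¬ of 0 = 1 (operand is 0)
((((a -> c) -> (b | (~c -> a))) & c) & ~~~((c -> b) -> ~a)) = min(0.3, 1) = 0.3

0.30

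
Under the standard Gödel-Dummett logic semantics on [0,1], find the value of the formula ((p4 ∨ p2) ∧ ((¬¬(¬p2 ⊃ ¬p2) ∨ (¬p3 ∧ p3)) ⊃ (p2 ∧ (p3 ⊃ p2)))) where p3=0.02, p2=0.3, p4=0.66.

(p4 ∨ p2) = max(0.66, 0.3) = 0.66
¬p2: Gödel ¬ of 0.3 = 0 (operand ≠ 0)
¬p2: Gödel ¬ of 0.3 = 0 (operand ≠ 0)
(¬p2 ⊃ ¬p2): 0 ≤ 0, so result = 1
¬(¬p2 ⊃ ¬p2): Gödel ¬ of 1 = 0 (operand ≠ 0)
¬¬(¬p2 ⊃ ¬p2): Gödel ¬ of 0 = 1 (operand is 0)
¬p3: Gödel ¬ of 0.02 = 0 (operand ≠ 0)
(¬p3 ∧ p3) = min(0, 0.02) = 0
(¬¬(¬p2 ⊃ ¬p2) ∨ (¬p3 ∧ p3)) = max(1, 0) = 1
(p3 ⊃ p2): 0.02 ≤ 0.3, so result = 1
(p2 ∧ (p3 ⊃ p2)) = min(0.3, 1) = 0.3
((¬¬(¬p2 ⊃ ¬p2) ∨ (¬p3 ∧ p3)) ⊃ (p2 ∧ (p3 ⊃ p2))): 1 > 0.3, so result = 0.3
((p4 ∨ p2) ∧ ((¬¬(¬p2 ⊃ ¬p2) ∨ (¬p3 ∧ p3)) ⊃ (p2 ∧ (p3 ⊃ p2)))) = min(0.66, 0.3) = 0.3

0.30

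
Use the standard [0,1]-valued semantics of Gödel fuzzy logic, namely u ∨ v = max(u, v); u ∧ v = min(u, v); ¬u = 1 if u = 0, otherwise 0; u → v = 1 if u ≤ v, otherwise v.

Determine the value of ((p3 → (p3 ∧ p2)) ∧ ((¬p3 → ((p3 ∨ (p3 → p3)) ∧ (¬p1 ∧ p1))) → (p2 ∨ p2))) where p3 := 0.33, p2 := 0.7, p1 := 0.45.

0.70

(p3 ∧ p2) = min(0.33, 0.7) = 0.33
(p3 → (p3 ∧ p2)): 0.33 ≤ 0.33, so result = 1
¬p3: Gödel ¬ of 0.33 = 0 (operand ≠ 0)
(p3 → p3): 0.33 ≤ 0.33, so result = 1
(p3 ∨ (p3 → p3)) = max(0.33, 1) = 1
¬p1: Gödel ¬ of 0.45 = 0 (operand ≠ 0)
(¬p1 ∧ p1) = min(0, 0.45) = 0
((p3 ∨ (p3 → p3)) ∧ (¬p1 ∧ p1)) = min(1, 0) = 0
(¬p3 → ((p3 ∨ (p3 → p3)) ∧ (¬p1 ∧ p1))): 0 ≤ 0, so result = 1
(p2 ∨ p2) = max(0.7, 0.7) = 0.7
((¬p3 → ((p3 ∨ (p3 → p3)) ∧ (¬p1 ∧ p1))) → (p2 ∨ p2)): 1 > 0.7, so result = 0.7
((p3 → (p3 ∧ p2)) ∧ ((¬p3 → ((p3 ∨ (p3 → p3)) ∧ (¬p1 ∧ p1))) → (p2 ∨ p2))) = min(1, 0.7) = 0.7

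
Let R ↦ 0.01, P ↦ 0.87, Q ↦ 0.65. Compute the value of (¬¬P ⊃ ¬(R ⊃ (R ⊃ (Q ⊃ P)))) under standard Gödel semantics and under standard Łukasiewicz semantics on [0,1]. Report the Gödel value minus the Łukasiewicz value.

Gödel evaluation:
  ¬P: Gödel ¬ of 0.87 = 0 (operand ≠ 0)
  ¬¬P: Gödel ¬ of 0 = 1 (operand is 0)
  (Q ⊃ P): 0.65 ≤ 0.87, so result = 1
  (R ⊃ (Q ⊃ P)): 0.01 ≤ 1, so result = 1
  (R ⊃ (R ⊃ (Q ⊃ P))): 0.01 ≤ 1, so result = 1
  ¬(R ⊃ (R ⊃ (Q ⊃ P))): Gödel ¬ of 1 = 0 (operand ≠ 0)
  (¬¬P ⊃ ¬(R ⊃ (R ⊃ (Q ⊃ P)))): 1 > 0, so result = 0
  Gödel value = 0
Łukasiewicz evaluation:
  ¬P: Łukasiewicz ¬ gives 1 − 0.87 = 0.13
  ¬¬P: Łukasiewicz ¬ gives 1 − 0.13 = 0.87
  (Q ⊃ P): min(1, 1 − 0.65 + 0.87) = 1
  (R ⊃ (Q ⊃ P)): min(1, 1 − 0.01 + 1) = 1
  (R ⊃ (R ⊃ (Q ⊃ P))): min(1, 1 − 0.01 + 1) = 1
  ¬(R ⊃ (R ⊃ (Q ⊃ P))): Łukasiewicz ¬ gives 1 − 1 = 0
  (¬¬P ⊃ ¬(R ⊃ (R ⊃ (Q ⊃ P)))): min(1, 1 − 0.87 + 0) = 0.13
  Łukasiewicz value = 0.13
Difference: 0 − 0.13 = -0.13

-0.13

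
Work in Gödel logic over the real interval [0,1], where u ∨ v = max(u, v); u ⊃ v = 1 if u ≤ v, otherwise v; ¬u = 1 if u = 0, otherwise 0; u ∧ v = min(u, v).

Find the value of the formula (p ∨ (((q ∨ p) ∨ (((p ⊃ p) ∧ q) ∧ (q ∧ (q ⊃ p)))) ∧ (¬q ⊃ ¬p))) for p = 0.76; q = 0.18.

(q ∨ p) = max(0.18, 0.76) = 0.76
(p ⊃ p): 0.76 ≤ 0.76, so result = 1
((p ⊃ p) ∧ q) = min(1, 0.18) = 0.18
(q ⊃ p): 0.18 ≤ 0.76, so result = 1
(q ∧ (q ⊃ p)) = min(0.18, 1) = 0.18
(((p ⊃ p) ∧ q) ∧ (q ∧ (q ⊃ p))) = min(0.18, 0.18) = 0.18
((q ∨ p) ∨ (((p ⊃ p) ∧ q) ∧ (q ∧ (q ⊃ p)))) = max(0.76, 0.18) = 0.76
¬q: Gödel ¬ of 0.18 = 0 (operand ≠ 0)
¬p: Gödel ¬ of 0.76 = 0 (operand ≠ 0)
(¬q ⊃ ¬p): 0 ≤ 0, so result = 1
(((q ∨ p) ∨ (((p ⊃ p) ∧ q) ∧ (q ∧ (q ⊃ p)))) ∧ (¬q ⊃ ¬p)) = min(0.76, 1) = 0.76
(p ∨ (((q ∨ p) ∨ (((p ⊃ p) ∧ q) ∧ (q ∧ (q ⊃ p)))) ∧ (¬q ⊃ ¬p))) = max(0.76, 0.76) = 0.76

0.76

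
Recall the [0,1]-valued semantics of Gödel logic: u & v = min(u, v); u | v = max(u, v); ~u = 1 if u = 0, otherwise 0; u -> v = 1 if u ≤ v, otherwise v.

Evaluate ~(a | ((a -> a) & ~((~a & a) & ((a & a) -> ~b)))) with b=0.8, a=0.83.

0.00

(a -> a): 0.83 ≤ 0.83, so result = 1
~a: Gödel ¬ of 0.83 = 0 (operand ≠ 0)
(~a & a) = min(0, 0.83) = 0
(a & a) = min(0.83, 0.83) = 0.83
~b: Gödel ¬ of 0.8 = 0 (operand ≠ 0)
((a & a) -> ~b): 0.83 > 0, so result = 0
((~a & a) & ((a & a) -> ~b)) = min(0, 0) = 0
~((~a & a) & ((a & a) -> ~b)): Gödel ¬ of 0 = 1 (operand is 0)
((a -> a) & ~((~a & a) & ((a & a) -> ~b))) = min(1, 1) = 1
(a | ((a -> a) & ~((~a & a) & ((a & a) -> ~b)))) = max(0.83, 1) = 1
~(a | ((a -> a) & ~((~a & a) & ((a & a) -> ~b)))): Gödel ¬ of 1 = 0 (operand ≠ 0)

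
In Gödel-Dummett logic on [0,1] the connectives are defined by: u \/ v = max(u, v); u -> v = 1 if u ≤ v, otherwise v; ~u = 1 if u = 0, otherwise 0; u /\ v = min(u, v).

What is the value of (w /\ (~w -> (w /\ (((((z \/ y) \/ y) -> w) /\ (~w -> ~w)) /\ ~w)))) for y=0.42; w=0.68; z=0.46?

~w: Gödel ¬ of 0.68 = 0 (operand ≠ 0)
(z \/ y) = max(0.46, 0.42) = 0.46
((z \/ y) \/ y) = max(0.46, 0.42) = 0.46
(((z \/ y) \/ y) -> w): 0.46 ≤ 0.68, so result = 1
~w: Gödel ¬ of 0.68 = 0 (operand ≠ 0)
~w: Gödel ¬ of 0.68 = 0 (operand ≠ 0)
(~w -> ~w): 0 ≤ 0, so result = 1
((((z \/ y) \/ y) -> w) /\ (~w -> ~w)) = min(1, 1) = 1
~w: Gödel ¬ of 0.68 = 0 (operand ≠ 0)
(((((z \/ y) \/ y) -> w) /\ (~w -> ~w)) /\ ~w) = min(1, 0) = 0
(w /\ (((((z \/ y) \/ y) -> w) /\ (~w -> ~w)) /\ ~w)) = min(0.68, 0) = 0
(~w -> (w /\ (((((z \/ y) \/ y) -> w) /\ (~w -> ~w)) /\ ~w))): 0 ≤ 0, so result = 1
(w /\ (~w -> (w /\ (((((z \/ y) \/ y) -> w) /\ (~w -> ~w)) /\ ~w)))) = min(0.68, 1) = 0.68

0.68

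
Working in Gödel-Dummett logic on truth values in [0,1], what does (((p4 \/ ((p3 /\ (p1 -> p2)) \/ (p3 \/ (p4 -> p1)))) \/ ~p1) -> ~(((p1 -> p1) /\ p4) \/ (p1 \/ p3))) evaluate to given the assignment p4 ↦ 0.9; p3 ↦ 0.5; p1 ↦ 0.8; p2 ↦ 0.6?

(p1 -> p2): 0.8 > 0.6, so result = 0.6
(p3 /\ (p1 -> p2)) = min(0.5, 0.6) = 0.5
(p4 -> p1): 0.9 > 0.8, so result = 0.8
(p3 \/ (p4 -> p1)) = max(0.5, 0.8) = 0.8
((p3 /\ (p1 -> p2)) \/ (p3 \/ (p4 -> p1))) = max(0.5, 0.8) = 0.8
(p4 \/ ((p3 /\ (p1 -> p2)) \/ (p3 \/ (p4 -> p1)))) = max(0.9, 0.8) = 0.9
~p1: Gödel ¬ of 0.8 = 0 (operand ≠ 0)
((p4 \/ ((p3 /\ (p1 -> p2)) \/ (p3 \/ (p4 -> p1)))) \/ ~p1) = max(0.9, 0) = 0.9
(p1 -> p1): 0.8 ≤ 0.8, so result = 1
((p1 -> p1) /\ p4) = min(1, 0.9) = 0.9
(p1 \/ p3) = max(0.8, 0.5) = 0.8
(((p1 -> p1) /\ p4) \/ (p1 \/ p3)) = max(0.9, 0.8) = 0.9
~(((p1 -> p1) /\ p4) \/ (p1 \/ p3)): Gödel ¬ of 0.9 = 0 (operand ≠ 0)
(((p4 \/ ((p3 /\ (p1 -> p2)) \/ (p3 \/ (p4 -> p1)))) \/ ~p1) -> ~(((p1 -> p1) /\ p4) \/ (p1 \/ p3))): 0.9 > 0, so result = 0

0.00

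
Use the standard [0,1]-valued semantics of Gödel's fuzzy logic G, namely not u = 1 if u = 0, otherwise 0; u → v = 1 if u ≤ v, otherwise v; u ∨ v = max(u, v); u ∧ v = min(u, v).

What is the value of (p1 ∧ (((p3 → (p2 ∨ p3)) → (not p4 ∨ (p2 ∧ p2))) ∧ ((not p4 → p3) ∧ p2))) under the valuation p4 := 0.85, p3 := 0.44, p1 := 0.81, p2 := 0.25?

0.25

(p2 ∨ p3) = max(0.25, 0.44) = 0.44
(p3 → (p2 ∨ p3)): 0.44 ≤ 0.44, so result = 1
not p4: Gödel ¬ of 0.85 = 0 (operand ≠ 0)
(p2 ∧ p2) = min(0.25, 0.25) = 0.25
(not p4 ∨ (p2 ∧ p2)) = max(0, 0.25) = 0.25
((p3 → (p2 ∨ p3)) → (not p4 ∨ (p2 ∧ p2))): 1 > 0.25, so result = 0.25
not p4: Gödel ¬ of 0.85 = 0 (operand ≠ 0)
(not p4 → p3): 0 ≤ 0.44, so result = 1
((not p4 → p3) ∧ p2) = min(1, 0.25) = 0.25
(((p3 → (p2 ∨ p3)) → (not p4 ∨ (p2 ∧ p2))) ∧ ((not p4 → p3) ∧ p2)) = min(0.25, 0.25) = 0.25
(p1 ∧ (((p3 → (p2 ∨ p3)) → (not p4 ∨ (p2 ∧ p2))) ∧ ((not p4 → p3) ∧ p2))) = min(0.81, 0.25) = 0.25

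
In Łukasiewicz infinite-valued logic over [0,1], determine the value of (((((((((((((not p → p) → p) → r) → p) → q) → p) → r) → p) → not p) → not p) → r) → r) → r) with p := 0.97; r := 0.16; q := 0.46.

not p: Łukasiewicz ¬ gives 1 − 0.97 = 0.03
(not p → p): min(1, 1 − 0.03 + 0.97) = 1
((not p → p) → p): min(1, 1 − 1 + 0.97) = 0.97
(((not p → p) → p) → r): min(1, 1 − 0.97 + 0.16) = 0.19
((((not p → p) → p) → r) → p): min(1, 1 − 0.19 + 0.97) = 1
(((((not p → p) → p) → r) → p) → q): min(1, 1 − 1 + 0.46) = 0.46
((((((not p → p) → p) → r) → p) → q) → p): min(1, 1 − 0.46 + 0.97) = 1
(((((((not p → p) → p) → r) → p) → q) → p) → r): min(1, 1 − 1 + 0.16) = 0.16
((((((((not p → p) → p) → r) → p) → q) → p) → r) → p): min(1, 1 − 0.16 + 0.97) = 1
not p: Łukasiewicz ¬ gives 1 − 0.97 = 0.03
(((((((((not p → p) → p) → r) → p) → q) → p) → r) → p) → not p): min(1, 1 − 1 + 0.03) = 0.03
not p: Łukasiewicz ¬ gives 1 − 0.97 = 0.03
((((((((((not p → p) → p) → r) → p) → q) → p) → r) → p) → not p) → not p): min(1, 1 − 0.03 + 0.03) = 1
(((((((((((not p → p) → p) → r) → p) → q) → p) → r) → p) → not p) → not p) → r): min(1, 1 − 1 + 0.16) = 0.16
((((((((((((not p → p) → p) → r) → p) → q) → p) → r) → p) → not p) → not p) → r) → r): min(1, 1 − 0.16 + 0.16) = 1
(((((((((((((not p → p) → p) → r) → p) → q) → p) → r) → p) → not p) → not p) → r) → r) → r): min(1, 1 − 1 + 0.16) = 0.16

0.16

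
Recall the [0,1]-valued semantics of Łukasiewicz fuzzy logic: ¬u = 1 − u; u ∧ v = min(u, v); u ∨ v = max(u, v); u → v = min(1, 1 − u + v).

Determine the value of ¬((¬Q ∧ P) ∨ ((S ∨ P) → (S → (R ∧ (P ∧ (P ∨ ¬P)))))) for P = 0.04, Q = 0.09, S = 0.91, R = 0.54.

¬Q: Łukasiewicz ¬ gives 1 − 0.09 = 0.91
(¬Q ∧ P) = min(0.91, 0.04) = 0.04
(S ∨ P) = max(0.91, 0.04) = 0.91
¬P: Łukasiewicz ¬ gives 1 − 0.04 = 0.96
(P ∨ ¬P) = max(0.04, 0.96) = 0.96
(P ∧ (P ∨ ¬P)) = min(0.04, 0.96) = 0.04
(R ∧ (P ∧ (P ∨ ¬P))) = min(0.54, 0.04) = 0.04
(S → (R ∧ (P ∧ (P ∨ ¬P)))): min(1, 1 − 0.91 + 0.04) = 0.13
((S ∨ P) → (S → (R ∧ (P ∧ (P ∨ ¬P))))): min(1, 1 − 0.91 + 0.13) = 0.22
((¬Q ∧ P) ∨ ((S ∨ P) → (S → (R ∧ (P ∧ (P ∨ ¬P)))))) = max(0.04, 0.22) = 0.22
¬((¬Q ∧ P) ∨ ((S ∨ P) → (S → (R ∧ (P ∧ (P ∨ ¬P)))))): Łukasiewicz ¬ gives 1 − 0.22 = 0.78

0.78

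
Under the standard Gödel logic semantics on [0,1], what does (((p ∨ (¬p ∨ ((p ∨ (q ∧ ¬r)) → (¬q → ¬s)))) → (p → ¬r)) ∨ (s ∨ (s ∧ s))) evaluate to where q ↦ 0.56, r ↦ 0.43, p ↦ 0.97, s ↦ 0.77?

¬p: Gödel ¬ of 0.97 = 0 (operand ≠ 0)
¬r: Gödel ¬ of 0.43 = 0 (operand ≠ 0)
(q ∧ ¬r) = min(0.56, 0) = 0
(p ∨ (q ∧ ¬r)) = max(0.97, 0) = 0.97
¬q: Gödel ¬ of 0.56 = 0 (operand ≠ 0)
¬s: Gödel ¬ of 0.77 = 0 (operand ≠ 0)
(¬q → ¬s): 0 ≤ 0, so result = 1
((p ∨ (q ∧ ¬r)) → (¬q → ¬s)): 0.97 ≤ 1, so result = 1
(¬p ∨ ((p ∨ (q ∧ ¬r)) → (¬q → ¬s))) = max(0, 1) = 1
(p ∨ (¬p ∨ ((p ∨ (q ∧ ¬r)) → (¬q → ¬s)))) = max(0.97, 1) = 1
¬r: Gödel ¬ of 0.43 = 0 (operand ≠ 0)
(p → ¬r): 0.97 > 0, so result = 0
((p ∨ (¬p ∨ ((p ∨ (q ∧ ¬r)) → (¬q → ¬s)))) → (p → ¬r)): 1 > 0, so result = 0
(s ∧ s) = min(0.77, 0.77) = 0.77
(s ∨ (s ∧ s)) = max(0.77, 0.77) = 0.77
(((p ∨ (¬p ∨ ((p ∨ (q ∧ ¬r)) → (¬q → ¬s)))) → (p → ¬r)) ∨ (s ∨ (s ∧ s))) = max(0, 0.77) = 0.77

0.77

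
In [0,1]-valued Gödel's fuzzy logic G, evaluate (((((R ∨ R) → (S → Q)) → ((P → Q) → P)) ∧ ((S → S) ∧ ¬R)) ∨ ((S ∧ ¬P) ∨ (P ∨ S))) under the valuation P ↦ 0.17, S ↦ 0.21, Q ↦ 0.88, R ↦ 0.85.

0.21

(R ∨ R) = max(0.85, 0.85) = 0.85
(S → Q): 0.21 ≤ 0.88, so result = 1
((R ∨ R) → (S → Q)): 0.85 ≤ 1, so result = 1
(P → Q): 0.17 ≤ 0.88, so result = 1
((P → Q) → P): 1 > 0.17, so result = 0.17
(((R ∨ R) → (S → Q)) → ((P → Q) → P)): 1 > 0.17, so result = 0.17
(S → S): 0.21 ≤ 0.21, so result = 1
¬R: Gödel ¬ of 0.85 = 0 (operand ≠ 0)
((S → S) ∧ ¬R) = min(1, 0) = 0
((((R ∨ R) → (S → Q)) → ((P → Q) → P)) ∧ ((S → S) ∧ ¬R)) = min(0.17, 0) = 0
¬P: Gödel ¬ of 0.17 = 0 (operand ≠ 0)
(S ∧ ¬P) = min(0.21, 0) = 0
(P ∨ S) = max(0.17, 0.21) = 0.21
((S ∧ ¬P) ∨ (P ∨ S)) = max(0, 0.21) = 0.21
(((((R ∨ R) → (S → Q)) → ((P → Q) → P)) ∧ ((S → S) ∧ ¬R)) ∨ ((S ∧ ¬P) ∨ (P ∨ S))) = max(0, 0.21) = 0.21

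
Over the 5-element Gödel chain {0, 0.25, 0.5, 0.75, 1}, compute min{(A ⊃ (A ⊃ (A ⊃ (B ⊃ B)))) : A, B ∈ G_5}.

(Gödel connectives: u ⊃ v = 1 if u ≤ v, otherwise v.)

1.00

Every assignment gives 1. For instance at A = 0, B = 0:
  (B ⊃ B): 0 ≤ 0, so result = 1
  (A ⊃ (B ⊃ B)): 0 ≤ 1, so result = 1
  (A ⊃ (A ⊃ (B ⊃ B))): 0 ≤ 1, so result = 1
  (A ⊃ (A ⊃ (A ⊃ (B ⊃ B)))): 0 ≤ 1, so result = 1
All 25 assignments give value 1 — the formula is a G_5-tautology.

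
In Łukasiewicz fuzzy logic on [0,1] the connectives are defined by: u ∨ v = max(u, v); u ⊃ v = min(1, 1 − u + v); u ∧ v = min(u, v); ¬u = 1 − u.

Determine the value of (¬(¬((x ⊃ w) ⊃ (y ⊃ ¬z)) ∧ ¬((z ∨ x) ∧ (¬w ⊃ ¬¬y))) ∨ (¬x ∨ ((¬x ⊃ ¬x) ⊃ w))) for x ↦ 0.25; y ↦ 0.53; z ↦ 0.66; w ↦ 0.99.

0.99

(x ⊃ w): min(1, 1 − 0.25 + 0.99) = 1
¬z: Łukasiewicz ¬ gives 1 − 0.66 = 0.34
(y ⊃ ¬z): min(1, 1 − 0.53 + 0.34) = 0.81
((x ⊃ w) ⊃ (y ⊃ ¬z)): min(1, 1 − 1 + 0.81) = 0.81
¬((x ⊃ w) ⊃ (y ⊃ ¬z)): Łukasiewicz ¬ gives 1 − 0.81 = 0.19
(z ∨ x) = max(0.66, 0.25) = 0.66
¬w: Łukasiewicz ¬ gives 1 − 0.99 = 0.01
¬y: Łukasiewicz ¬ gives 1 − 0.53 = 0.47
¬¬y: Łukasiewicz ¬ gives 1 − 0.47 = 0.53
(¬w ⊃ ¬¬y): min(1, 1 − 0.01 + 0.53) = 1
((z ∨ x) ∧ (¬w ⊃ ¬¬y)) = min(0.66, 1) = 0.66
¬((z ∨ x) ∧ (¬w ⊃ ¬¬y)): Łukasiewicz ¬ gives 1 − 0.66 = 0.34
(¬((x ⊃ w) ⊃ (y ⊃ ¬z)) ∧ ¬((z ∨ x) ∧ (¬w ⊃ ¬¬y))) = min(0.19, 0.34) = 0.19
¬(¬((x ⊃ w) ⊃ (y ⊃ ¬z)) ∧ ¬((z ∨ x) ∧ (¬w ⊃ ¬¬y))): Łukasiewicz ¬ gives 1 − 0.19 = 0.81
¬x: Łukasiewicz ¬ gives 1 − 0.25 = 0.75
¬x: Łukasiewicz ¬ gives 1 − 0.25 = 0.75
¬x: Łukasiewicz ¬ gives 1 − 0.25 = 0.75
(¬x ⊃ ¬x): min(1, 1 − 0.75 + 0.75) = 1
((¬x ⊃ ¬x) ⊃ w): min(1, 1 − 1 + 0.99) = 0.99
(¬x ∨ ((¬x ⊃ ¬x) ⊃ w)) = max(0.75, 0.99) = 0.99
(¬(¬((x ⊃ w) ⊃ (y ⊃ ¬z)) ∧ ¬((z ∨ x) ∧ (¬w ⊃ ¬¬y))) ∨ (¬x ∨ ((¬x ⊃ ¬x) ⊃ w))) = max(0.81, 0.99) = 0.99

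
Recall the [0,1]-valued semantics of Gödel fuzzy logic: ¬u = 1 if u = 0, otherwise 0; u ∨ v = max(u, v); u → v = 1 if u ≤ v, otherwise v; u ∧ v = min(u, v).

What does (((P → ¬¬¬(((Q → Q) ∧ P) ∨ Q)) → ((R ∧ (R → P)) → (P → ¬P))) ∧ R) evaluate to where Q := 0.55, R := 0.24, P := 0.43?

(Q → Q): 0.55 ≤ 0.55, so result = 1
((Q → Q) ∧ P) = min(1, 0.43) = 0.43
(((Q → Q) ∧ P) ∨ Q) = max(0.43, 0.55) = 0.55
¬(((Q → Q) ∧ P) ∨ Q): Gödel ¬ of 0.55 = 0 (operand ≠ 0)
¬¬(((Q → Q) ∧ P) ∨ Q): Gödel ¬ of 0 = 1 (operand is 0)
¬¬¬(((Q → Q) ∧ P) ∨ Q): Gödel ¬ of 1 = 0 (operand ≠ 0)
(P → ¬¬¬(((Q → Q) ∧ P) ∨ Q)): 0.43 > 0, so result = 0
(R → P): 0.24 ≤ 0.43, so result = 1
(R ∧ (R → P)) = min(0.24, 1) = 0.24
¬P: Gödel ¬ of 0.43 = 0 (operand ≠ 0)
(P → ¬P): 0.43 > 0, so result = 0
((R ∧ (R → P)) → (P → ¬P)): 0.24 > 0, so result = 0
((P → ¬¬¬(((Q → Q) ∧ P) ∨ Q)) → ((R ∧ (R → P)) → (P → ¬P))): 0 ≤ 0, so result = 1
(((P → ¬¬¬(((Q → Q) ∧ P) ∨ Q)) → ((R ∧ (R → P)) → (P → ¬P))) ∧ R) = min(1, 0.24) = 0.24

0.24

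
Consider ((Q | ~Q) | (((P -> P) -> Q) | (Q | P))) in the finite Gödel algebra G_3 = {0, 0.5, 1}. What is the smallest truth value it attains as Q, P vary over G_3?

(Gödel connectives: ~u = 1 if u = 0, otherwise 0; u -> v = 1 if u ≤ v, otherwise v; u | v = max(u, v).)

The minimum is attained at Q = 0.5, P = 0:
  ~Q: Gödel ¬ of 0.5 = 0 (operand ≠ 0)
  (Q | ~Q) = max(0.5, 0) = 0.5
  (P -> P): 0 ≤ 0, so result = 1
  ((P -> P) -> Q): 1 > 0.5, so result = 0.5
  (Q | P) = max(0.5, 0) = 0.5
  (((P -> P) -> Q) | (Q | P)) = max(0.5, 0.5) = 0.5
  ((Q | ~Q) | (((P -> P) -> Q) | (Q | P))) = max(0.5, 0.5) = 0.5
Checking all 9 assignments confirms none give a value below 0.50.

0.50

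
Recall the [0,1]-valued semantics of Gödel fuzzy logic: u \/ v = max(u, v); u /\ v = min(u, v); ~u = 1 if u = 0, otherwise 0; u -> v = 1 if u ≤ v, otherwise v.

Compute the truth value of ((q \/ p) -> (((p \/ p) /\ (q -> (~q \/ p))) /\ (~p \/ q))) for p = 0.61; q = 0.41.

0.41

(q \/ p) = max(0.41, 0.61) = 0.61
(p \/ p) = max(0.61, 0.61) = 0.61
~q: Gödel ¬ of 0.41 = 0 (operand ≠ 0)
(~q \/ p) = max(0, 0.61) = 0.61
(q -> (~q \/ p)): 0.41 ≤ 0.61, so result = 1
((p \/ p) /\ (q -> (~q \/ p))) = min(0.61, 1) = 0.61
~p: Gödel ¬ of 0.61 = 0 (operand ≠ 0)
(~p \/ q) = max(0, 0.41) = 0.41
(((p \/ p) /\ (q -> (~q \/ p))) /\ (~p \/ q)) = min(0.61, 0.41) = 0.41
((q \/ p) -> (((p \/ p) /\ (q -> (~q \/ p))) /\ (~p \/ q))): 0.61 > 0.41, so result = 0.41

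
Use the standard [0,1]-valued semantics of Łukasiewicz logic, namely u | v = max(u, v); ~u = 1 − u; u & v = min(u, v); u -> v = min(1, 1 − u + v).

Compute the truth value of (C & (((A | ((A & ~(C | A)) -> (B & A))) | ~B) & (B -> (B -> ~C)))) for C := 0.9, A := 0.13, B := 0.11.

(C | A) = max(0.9, 0.13) = 0.9
~(C | A): Łukasiewicz ¬ gives 1 − 0.9 = 0.1
(A & ~(C | A)) = min(0.13, 0.1) = 0.1
(B & A) = min(0.11, 0.13) = 0.11
((A & ~(C | A)) -> (B & A)): min(1, 1 − 0.1 + 0.11) = 1
(A | ((A & ~(C | A)) -> (B & A))) = max(0.13, 1) = 1
~B: Łukasiewicz ¬ gives 1 − 0.11 = 0.89
((A | ((A & ~(C | A)) -> (B & A))) | ~B) = max(1, 0.89) = 1
~C: Łukasiewicz ¬ gives 1 − 0.9 = 0.1
(B -> ~C): min(1, 1 − 0.11 + 0.1) = 0.99
(B -> (B -> ~C)): min(1, 1 − 0.11 + 0.99) = 1
(((A | ((A & ~(C | A)) -> (B & A))) | ~B) & (B -> (B -> ~C))) = min(1, 1) = 1
(C & (((A | ((A & ~(C | A)) -> (B & A))) | ~B) & (B -> (B -> ~C)))) = min(0.9, 1) = 0.9

0.90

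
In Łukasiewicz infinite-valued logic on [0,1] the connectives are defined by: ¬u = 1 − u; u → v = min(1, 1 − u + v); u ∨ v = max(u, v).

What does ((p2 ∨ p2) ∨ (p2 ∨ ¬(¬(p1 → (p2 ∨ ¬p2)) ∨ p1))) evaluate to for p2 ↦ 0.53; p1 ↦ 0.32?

0.68

(p2 ∨ p2) = max(0.53, 0.53) = 0.53
¬p2: Łukasiewicz ¬ gives 1 − 0.53 = 0.47
(p2 ∨ ¬p2) = max(0.53, 0.47) = 0.53
(p1 → (p2 ∨ ¬p2)): min(1, 1 − 0.32 + 0.53) = 1
¬(p1 → (p2 ∨ ¬p2)): Łukasiewicz ¬ gives 1 − 1 = 0
(¬(p1 → (p2 ∨ ¬p2)) ∨ p1) = max(0, 0.32) = 0.32
¬(¬(p1 → (p2 ∨ ¬p2)) ∨ p1): Łukasiewicz ¬ gives 1 − 0.32 = 0.68
(p2 ∨ ¬(¬(p1 → (p2 ∨ ¬p2)) ∨ p1)) = max(0.53, 0.68) = 0.68
((p2 ∨ p2) ∨ (p2 ∨ ¬(¬(p1 → (p2 ∨ ¬p2)) ∨ p1))) = max(0.53, 0.68) = 0.68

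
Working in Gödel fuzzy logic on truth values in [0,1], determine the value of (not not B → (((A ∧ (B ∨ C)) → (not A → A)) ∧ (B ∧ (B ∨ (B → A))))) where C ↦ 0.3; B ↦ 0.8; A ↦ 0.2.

not B: Gödel ¬ of 0.8 = 0 (operand ≠ 0)
not not B: Gödel ¬ of 0 = 1 (operand is 0)
(B ∨ C) = max(0.8, 0.3) = 0.8
(A ∧ (B ∨ C)) = min(0.2, 0.8) = 0.2
not A: Gödel ¬ of 0.2 = 0 (operand ≠ 0)
(not A → A): 0 ≤ 0.2, so result = 1
((A ∧ (B ∨ C)) → (not A → A)): 0.2 ≤ 1, so result = 1
(B → A): 0.8 > 0.2, so result = 0.2
(B ∨ (B → A)) = max(0.8, 0.2) = 0.8
(B ∧ (B ∨ (B → A))) = min(0.8, 0.8) = 0.8
(((A ∧ (B ∨ C)) → (not A → A)) ∧ (B ∧ (B ∨ (B → A)))) = min(1, 0.8) = 0.8
(not not B → (((A ∧ (B ∨ C)) → (not A → A)) ∧ (B ∧ (B ∨ (B → A))))): 1 > 0.8, so result = 0.8

0.80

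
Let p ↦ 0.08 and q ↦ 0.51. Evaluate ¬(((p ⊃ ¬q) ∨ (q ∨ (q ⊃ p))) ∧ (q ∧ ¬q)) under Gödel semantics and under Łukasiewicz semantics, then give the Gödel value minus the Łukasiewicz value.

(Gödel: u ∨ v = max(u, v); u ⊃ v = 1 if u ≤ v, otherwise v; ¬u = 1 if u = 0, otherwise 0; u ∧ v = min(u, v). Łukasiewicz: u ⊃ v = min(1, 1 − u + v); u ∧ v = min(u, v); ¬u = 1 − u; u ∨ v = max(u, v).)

0.49

Gödel evaluation:
  ¬q: Gödel ¬ of 0.51 = 0 (operand ≠ 0)
  (p ⊃ ¬q): 0.08 > 0, so result = 0
  (q ⊃ p): 0.51 > 0.08, so result = 0.08
  (q ∨ (q ⊃ p)) = max(0.51, 0.08) = 0.51
  ((p ⊃ ¬q) ∨ (q ∨ (q ⊃ p))) = max(0, 0.51) = 0.51
  ¬q: Gödel ¬ of 0.51 = 0 (operand ≠ 0)
  (q ∧ ¬q) = min(0.51, 0) = 0
  (((p ⊃ ¬q) ∨ (q ∨ (q ⊃ p))) ∧ (q ∧ ¬q)) = min(0.51, 0) = 0
  ¬(((p ⊃ ¬q) ∨ (q ∨ (q ⊃ p))) ∧ (q ∧ ¬q)): Gödel ¬ of 0 = 1 (operand is 0)
  Gödel value = 1
Łukasiewicz evaluation:
  ¬q: Łukasiewicz ¬ gives 1 − 0.51 = 0.49
  (p ⊃ ¬q): min(1, 1 − 0.08 + 0.49) = 1
  (q ⊃ p): min(1, 1 − 0.51 + 0.08) = 0.57
  (q ∨ (q ⊃ p)) = max(0.51, 0.57) = 0.57
  ((p ⊃ ¬q) ∨ (q ∨ (q ⊃ p))) = max(1, 0.57) = 1
  ¬q: Łukasiewicz ¬ gives 1 − 0.51 = 0.49
  (q ∧ ¬q) = min(0.51, 0.49) = 0.49
  (((p ⊃ ¬q) ∨ (q ∨ (q ⊃ p))) ∧ (q ∧ ¬q)) = min(1, 0.49) = 0.49
  ¬(((p ⊃ ¬q) ∨ (q ∨ (q ⊃ p))) ∧ (q ∧ ¬q)): Łukasiewicz ¬ gives 1 − 0.49 = 0.51
  Łukasiewicz value = 0.51
Difference: 1 − 0.51 = 0.49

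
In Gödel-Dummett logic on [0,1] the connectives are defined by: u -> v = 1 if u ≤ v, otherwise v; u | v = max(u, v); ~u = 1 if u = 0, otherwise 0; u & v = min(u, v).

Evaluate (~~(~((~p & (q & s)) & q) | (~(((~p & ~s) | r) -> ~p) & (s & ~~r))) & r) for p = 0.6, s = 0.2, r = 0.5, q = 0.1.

0.50

~p: Gödel ¬ of 0.6 = 0 (operand ≠ 0)
(q & s) = min(0.1, 0.2) = 0.1
(~p & (q & s)) = min(0, 0.1) = 0
((~p & (q & s)) & q) = min(0, 0.1) = 0
~((~p & (q & s)) & q): Gödel ¬ of 0 = 1 (operand is 0)
~p: Gödel ¬ of 0.6 = 0 (operand ≠ 0)
~s: Gödel ¬ of 0.2 = 0 (operand ≠ 0)
(~p & ~s) = min(0, 0) = 0
((~p & ~s) | r) = max(0, 0.5) = 0.5
~p: Gödel ¬ of 0.6 = 0 (operand ≠ 0)
(((~p & ~s) | r) -> ~p): 0.5 > 0, so result = 0
~(((~p & ~s) | r) -> ~p): Gödel ¬ of 0 = 1 (operand is 0)
~r: Gödel ¬ of 0.5 = 0 (operand ≠ 0)
~~r: Gödel ¬ of 0 = 1 (operand is 0)
(s & ~~r) = min(0.2, 1) = 0.2
(~(((~p & ~s) | r) -> ~p) & (s & ~~r)) = min(1, 0.2) = 0.2
(~((~p & (q & s)) & q) | (~(((~p & ~s) | r) -> ~p) & (s & ~~r))) = max(1, 0.2) = 1
~(~((~p & (q & s)) & q) | (~(((~p & ~s) | r) -> ~p) & (s & ~~r))): Gödel ¬ of 1 = 0 (operand ≠ 0)
~~(~((~p & (q & s)) & q) | (~(((~p & ~s) | r) -> ~p) & (s & ~~r))): Gödel ¬ of 0 = 1 (operand is 0)
(~~(~((~p & (q & s)) & q) | (~(((~p & ~s) | r) -> ~p) & (s & ~~r))) & r) = min(1, 0.5) = 0.5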